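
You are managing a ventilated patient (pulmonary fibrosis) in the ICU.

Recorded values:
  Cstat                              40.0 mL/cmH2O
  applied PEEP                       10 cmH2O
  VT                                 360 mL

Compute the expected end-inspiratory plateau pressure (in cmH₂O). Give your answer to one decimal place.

19.0

Pplat = PEEP + Vt / Cstat = 10 + 360 / 40.0 = 10 + 9.0 = 19.0 cmH2O.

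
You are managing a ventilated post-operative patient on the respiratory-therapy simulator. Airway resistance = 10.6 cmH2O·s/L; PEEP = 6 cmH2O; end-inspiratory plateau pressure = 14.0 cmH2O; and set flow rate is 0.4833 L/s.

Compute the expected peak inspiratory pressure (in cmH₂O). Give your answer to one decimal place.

PIP = Pplat + Raw × flow = 14.0 + 10.6 × 0.4833 = 14.0 + 5.123 = 19.123 cmH2O.

19.1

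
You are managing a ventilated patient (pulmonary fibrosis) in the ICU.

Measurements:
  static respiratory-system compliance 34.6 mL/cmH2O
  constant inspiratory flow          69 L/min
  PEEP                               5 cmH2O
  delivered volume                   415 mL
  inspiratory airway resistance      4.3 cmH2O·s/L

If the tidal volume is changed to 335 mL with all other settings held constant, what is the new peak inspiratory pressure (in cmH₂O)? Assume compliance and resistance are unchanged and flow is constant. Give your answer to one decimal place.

Flow: 69 L/min ÷ 60 = 1.15 L/s.
PIP = Vt/C + R·V̇ + PEEP (constant-flow equation of motion).
Only the elastic term changes: ΔPIP = ΔVt / C = (335 − 415) / 34.6 = -2.312 cmH2O.
Original PIP = 415/34.6 + 4.3×1.15 + 5 = 21.939 cmH2O; new PIP = 21.939 + (-2.312) = 19.627 cmH2O.

19.6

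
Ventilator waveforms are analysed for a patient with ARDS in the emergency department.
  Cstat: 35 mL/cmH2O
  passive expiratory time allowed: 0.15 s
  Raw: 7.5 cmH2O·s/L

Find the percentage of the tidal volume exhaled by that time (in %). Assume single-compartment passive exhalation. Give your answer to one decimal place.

τ = R × C = 7.5 × 35 mL/cmH2O = 7.5 × 0.035 L/cmH2O = 0.2625 s.
Passive exhalation: V(t)/V₀ = e^(−t/τ) = e^(−0.15/0.2625) = 0.5647.
Fraction exhaled = 1 − 0.5647 = 0.4353 → 43.53%.

43.5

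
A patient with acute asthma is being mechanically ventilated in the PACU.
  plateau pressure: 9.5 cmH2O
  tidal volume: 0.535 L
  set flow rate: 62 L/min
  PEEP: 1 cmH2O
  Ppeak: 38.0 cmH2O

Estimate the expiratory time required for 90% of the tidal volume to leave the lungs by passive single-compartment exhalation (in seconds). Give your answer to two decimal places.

Flow: 62 L/min ÷ 60 = 1.0333 L/s.
R = (PIP − Pplat)/V̇ = (38.0 − 9.5) / 1.0333 = 28.5/1.0333 = 27.582 cmH2O·s/L.
C = Vt/(Pplat − PEEP) = 535.0 / (9.5 − 1) = 535.0/8.5 = 62.941 mL/cmH2O.
τ = R × C = 27.582 × 0.06294 L/cmH2O = 1.736 s.
t = −τ·ln(1 − 0.90) = −1.736·ln(0.1) = 3.997 s.

4.00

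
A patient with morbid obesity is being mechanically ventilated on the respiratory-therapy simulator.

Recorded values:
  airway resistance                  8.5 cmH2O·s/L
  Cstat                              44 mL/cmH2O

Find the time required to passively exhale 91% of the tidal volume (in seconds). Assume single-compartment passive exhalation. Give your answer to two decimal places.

0.90

τ = R × C = 8.5 × 44 mL/cmH2O = 8.5 × 0.044 L/cmH2O = 0.374 s.
Exhaled fraction f = 1 − e^(−t/τ) → t = −τ·ln(1 − f) = −0.374·ln(0.09) = 0.9006 s.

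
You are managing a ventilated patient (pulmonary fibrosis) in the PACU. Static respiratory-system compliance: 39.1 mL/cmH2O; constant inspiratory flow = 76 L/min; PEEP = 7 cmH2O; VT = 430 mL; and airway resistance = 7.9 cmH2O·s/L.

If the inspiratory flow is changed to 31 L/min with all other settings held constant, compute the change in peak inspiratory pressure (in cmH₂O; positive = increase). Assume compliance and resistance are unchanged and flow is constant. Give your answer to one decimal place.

Flow: 76 L/min ÷ 60 = 1.2667 L/s.
New flow: 31 L/min ÷ 60 = 0.5167 L/s.
PIP = Vt/C + R·V̇ + PEEP (constant-flow equation of motion).
Only the resistive term changes: ΔPIP = R × ΔV̇ = 7.9 × (0.5167 − 1.2667) = 7.9 × -0.75 = -5.925 cmH2O.

-5.9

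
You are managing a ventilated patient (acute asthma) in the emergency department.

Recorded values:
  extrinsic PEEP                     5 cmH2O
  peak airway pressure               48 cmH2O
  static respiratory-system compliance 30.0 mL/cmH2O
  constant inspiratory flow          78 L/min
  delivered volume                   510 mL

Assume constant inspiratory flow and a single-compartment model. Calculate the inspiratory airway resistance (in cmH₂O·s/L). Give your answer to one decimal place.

Flow: 78 L/min ÷ 60 = 1.3 L/s.
Equation of motion (constant flow): PIP = Vt/C + R·V̇ + PEEP.
R·V̇ = PIP − Vt/C − PEEP = 48 − 510/30.0 − 5 = 48 − 17.0 − 5 = 26.0 cmH2O.
R = 26.0 / 1.3 = 20.0 cmH2O·s/L.

20.0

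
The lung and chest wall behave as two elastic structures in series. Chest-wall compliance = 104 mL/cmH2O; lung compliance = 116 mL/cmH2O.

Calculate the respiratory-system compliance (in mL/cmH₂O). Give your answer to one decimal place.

54.8

Lung and chest wall are elastances in series: 1/Crs = 1/CL + 1/Ccw.
1/Crs = 1/116 + 1/104 = 0.01824.
Crs = 54.825 mL/cmH2O.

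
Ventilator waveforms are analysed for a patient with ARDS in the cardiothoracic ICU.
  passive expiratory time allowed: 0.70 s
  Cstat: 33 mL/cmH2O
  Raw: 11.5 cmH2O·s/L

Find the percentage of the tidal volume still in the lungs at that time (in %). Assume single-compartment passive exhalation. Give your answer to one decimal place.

15.8

τ = R × C = 11.5 × 33 mL/cmH2O = 11.5 × 0.033 L/cmH2O = 0.3795 s.
Passive exhalation: V(t)/V₀ = e^(−t/τ) = e^(−0.70/0.3795) = 0.1581.
Fraction remaining = 0.1581 → 15.81%.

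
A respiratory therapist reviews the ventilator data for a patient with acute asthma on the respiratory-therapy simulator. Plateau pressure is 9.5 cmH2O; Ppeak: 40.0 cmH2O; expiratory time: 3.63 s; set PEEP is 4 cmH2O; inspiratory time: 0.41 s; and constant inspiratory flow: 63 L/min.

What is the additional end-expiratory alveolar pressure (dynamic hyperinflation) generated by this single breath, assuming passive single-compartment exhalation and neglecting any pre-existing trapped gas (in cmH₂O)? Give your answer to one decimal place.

Flow: 63 L/min ÷ 60 = 1.05 L/s.
Vt = flow × Ti = 1.05 L/s × 0.41 s × 1000 mL/L = 430.5 mL.
R = (PIP − Pplat)/V̇ = (40.0 − 9.5) / 1.05 = 30.5/1.05 = 29.048 cmH2O·s/L.
C = Vt/(Pplat − PEEP) = 430.5 / (9.5 − 4) = 430.5/5.5 = 78.273 mL/cmH2O.
τ = R × C = 29.048 × 0.07827 L/cmH2O = 2.274 s.
Fraction remaining = e^(−Te/τ) = e^(−3.63/2.274) = 0.2026; trapped volume = 430.5 × 0.2026 = 87.219 mL.
Additional alveolar pressure from trapping ≈ V_trapped / C = 87.219 / 78.273 = 1.114 cmH2O.

1.1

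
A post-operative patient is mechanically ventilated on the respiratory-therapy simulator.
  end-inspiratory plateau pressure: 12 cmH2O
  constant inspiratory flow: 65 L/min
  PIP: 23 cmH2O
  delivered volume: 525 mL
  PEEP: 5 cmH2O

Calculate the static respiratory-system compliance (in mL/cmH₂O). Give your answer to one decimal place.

75.0

Cstat = Vt / (Pplat − PEEP) = 525 / (12 − 5) = 525 / 7.0 = 75.0 mL/cmH2O.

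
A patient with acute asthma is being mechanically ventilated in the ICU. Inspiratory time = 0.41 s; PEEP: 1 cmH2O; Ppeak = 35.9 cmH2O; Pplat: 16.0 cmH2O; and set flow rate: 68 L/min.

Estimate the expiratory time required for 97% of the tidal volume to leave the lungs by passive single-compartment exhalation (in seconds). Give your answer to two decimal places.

Flow: 68 L/min ÷ 60 = 1.1333 L/s.
Vt = flow × Ti = 1.1333 L/s × 0.41 s × 1000 mL/L = 464.65 mL.
R = (PIP − Pplat)/V̇ = (35.9 − 16.0) / 1.1333 = 19.9/1.1333 = 17.559 cmH2O·s/L.
C = Vt/(Pplat − PEEP) = 464.65 / (16.0 − 1) = 464.65/15.0 = 30.977 mL/cmH2O.
τ = R × C = 17.559 × 0.03098 L/cmH2O = 0.544 s.
t = −τ·ln(1 − 0.97) = −0.544·ln(0.03) = 1.908 s.

1.91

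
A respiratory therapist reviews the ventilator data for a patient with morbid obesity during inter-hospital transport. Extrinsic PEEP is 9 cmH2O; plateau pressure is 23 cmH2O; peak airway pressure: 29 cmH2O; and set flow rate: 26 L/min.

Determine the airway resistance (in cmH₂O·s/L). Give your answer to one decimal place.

Flow: 26 L/min ÷ 60 = 0.4333 L/s.
Raw = (PIP − Pplat) / flow = (29 − 23) / 0.4333 = 6.0 / 0.4333 = 13.847 cmH2O·s/L.

13.8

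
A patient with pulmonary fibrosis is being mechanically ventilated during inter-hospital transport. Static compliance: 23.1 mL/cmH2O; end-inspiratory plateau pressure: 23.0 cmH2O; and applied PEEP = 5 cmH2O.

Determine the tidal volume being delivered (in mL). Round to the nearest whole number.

416

Vt = Cstat × (Pplat − PEEP) = 23.1 × (23.0 − 5) = 23.1 × 18.0 = 415.8 mL.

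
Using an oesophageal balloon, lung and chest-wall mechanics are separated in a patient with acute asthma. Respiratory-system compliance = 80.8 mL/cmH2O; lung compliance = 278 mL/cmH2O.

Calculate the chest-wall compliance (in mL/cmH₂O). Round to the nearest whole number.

1/Ccw = 1/Crs − 1/CL.
1/Ccw = 1/80.8 − 1/278 = 0.008779.
Ccw = 113.91 mL/cmH2O.

114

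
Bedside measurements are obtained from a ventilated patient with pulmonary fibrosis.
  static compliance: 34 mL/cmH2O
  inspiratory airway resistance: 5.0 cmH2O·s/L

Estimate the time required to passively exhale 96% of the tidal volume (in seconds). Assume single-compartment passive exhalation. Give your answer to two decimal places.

τ = R × C = 5.0 × 34 mL/cmH2O = 5.0 × 0.034 L/cmH2O = 0.17 s.
Exhaled fraction f = 1 − e^(−t/τ) → t = −τ·ln(1 − f) = −0.17·ln(0.04) = 0.5472 s.

0.55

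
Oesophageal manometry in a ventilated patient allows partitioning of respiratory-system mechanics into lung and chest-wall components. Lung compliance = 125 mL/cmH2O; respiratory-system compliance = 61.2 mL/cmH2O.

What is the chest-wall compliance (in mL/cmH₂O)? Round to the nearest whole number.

120

1/Ccw = 1/Crs − 1/CL.
1/Ccw = 1/61.2 − 1/125 = 0.00834.
Ccw = 119.9 mL/cmH2O.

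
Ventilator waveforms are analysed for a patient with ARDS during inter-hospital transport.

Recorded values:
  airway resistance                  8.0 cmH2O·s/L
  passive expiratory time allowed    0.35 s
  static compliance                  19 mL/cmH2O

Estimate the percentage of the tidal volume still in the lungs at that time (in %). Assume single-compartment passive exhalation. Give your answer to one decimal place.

10.0

τ = R × C = 8.0 × 19 mL/cmH2O = 8.0 × 0.019 L/cmH2O = 0.152 s.
Passive exhalation: V(t)/V₀ = e^(−t/τ) = e^(−0.35/0.152) = 0.1.
Fraction remaining = 0.1 → 10.0%.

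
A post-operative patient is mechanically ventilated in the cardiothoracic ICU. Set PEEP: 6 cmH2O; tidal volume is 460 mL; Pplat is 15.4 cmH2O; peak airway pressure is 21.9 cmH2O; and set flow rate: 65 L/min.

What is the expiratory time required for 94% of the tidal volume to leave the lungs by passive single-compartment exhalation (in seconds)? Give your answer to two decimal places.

Flow: 65 L/min ÷ 60 = 1.0833 L/s.
R = (PIP − Pplat)/V̇ = (21.9 − 15.4) / 1.0833 = 6.5/1.0833 = 6.0 cmH2O·s/L.
C = Vt/(Pplat − PEEP) = 460.0 / (15.4 − 6) = 460.0/9.4 = 48.936 mL/cmH2O.
τ = R × C = 6.0 × 0.04894 L/cmH2O = 0.2936 s.
t = −τ·ln(1 − 0.94) = −0.2936·ln(0.06) = 0.826 s.

0.83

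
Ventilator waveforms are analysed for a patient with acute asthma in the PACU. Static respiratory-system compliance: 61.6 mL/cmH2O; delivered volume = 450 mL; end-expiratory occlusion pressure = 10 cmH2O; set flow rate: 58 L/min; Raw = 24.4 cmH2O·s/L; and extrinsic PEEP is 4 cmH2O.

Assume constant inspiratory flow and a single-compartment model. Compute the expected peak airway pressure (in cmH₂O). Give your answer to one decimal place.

40.9

Flow: 58 L/min ÷ 60 = 0.9667 L/s.
Total PEEP = 10 cmH2O (set 4 + intrinsic 6); this is the baseline alveolar pressure.
Equation of motion (constant flow): PIP = Vt/C + R·V̇ + PEEP.
PIP = 450/61.6 + 24.4×0.9667 + 10 = 7.305 + 23.587 + 10 = 40.892 cmH2O.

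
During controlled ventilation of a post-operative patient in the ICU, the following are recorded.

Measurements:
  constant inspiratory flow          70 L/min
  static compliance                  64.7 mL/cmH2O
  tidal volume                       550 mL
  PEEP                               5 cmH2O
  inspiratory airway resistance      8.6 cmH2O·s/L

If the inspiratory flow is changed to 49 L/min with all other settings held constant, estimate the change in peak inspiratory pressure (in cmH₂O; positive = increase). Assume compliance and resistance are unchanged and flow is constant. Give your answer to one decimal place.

-3.0

Flow: 70 L/min ÷ 60 = 1.1667 L/s.
New flow: 49 L/min ÷ 60 = 0.8167 L/s.
PIP = Vt/C + R·V̇ + PEEP (constant-flow equation of motion).
Only the resistive term changes: ΔPIP = R × ΔV̇ = 8.6 × (0.8167 − 1.1667) = 8.6 × -0.35 = -3.01 cmH2O.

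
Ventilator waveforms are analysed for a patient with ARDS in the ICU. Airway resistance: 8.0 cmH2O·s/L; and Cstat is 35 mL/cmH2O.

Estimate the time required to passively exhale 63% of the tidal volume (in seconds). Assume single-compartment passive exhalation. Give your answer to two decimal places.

0.28

τ = R × C = 8.0 × 35 mL/cmH2O = 8.0 × 0.035 L/cmH2O = 0.28 s.
Exhaled fraction f = 1 − e^(−t/τ) → t = −τ·ln(1 − f) = −0.28·ln(0.37) = 0.2784 s.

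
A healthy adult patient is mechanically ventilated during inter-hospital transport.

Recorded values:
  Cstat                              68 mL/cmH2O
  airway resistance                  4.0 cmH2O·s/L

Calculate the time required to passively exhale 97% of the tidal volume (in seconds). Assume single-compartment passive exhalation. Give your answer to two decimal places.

τ = R × C = 4.0 × 68 mL/cmH2O = 4.0 × 0.068 L/cmH2O = 0.272 s.
Exhaled fraction f = 1 − e^(−t/τ) → t = −τ·ln(1 − f) = −0.272·ln(0.03) = 0.9538 s.

0.95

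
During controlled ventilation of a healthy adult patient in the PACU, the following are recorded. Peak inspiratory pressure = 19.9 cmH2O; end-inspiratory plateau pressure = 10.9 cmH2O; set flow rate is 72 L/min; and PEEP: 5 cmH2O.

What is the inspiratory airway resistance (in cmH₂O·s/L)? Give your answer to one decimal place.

Flow: 72 L/min ÷ 60 = 1.2 L/s.
Raw = (PIP − Pplat) / flow = (19.9 − 10.9) / 1.2 = 9.0 / 1.2 = 7.5 cmH2O·s/L.

7.5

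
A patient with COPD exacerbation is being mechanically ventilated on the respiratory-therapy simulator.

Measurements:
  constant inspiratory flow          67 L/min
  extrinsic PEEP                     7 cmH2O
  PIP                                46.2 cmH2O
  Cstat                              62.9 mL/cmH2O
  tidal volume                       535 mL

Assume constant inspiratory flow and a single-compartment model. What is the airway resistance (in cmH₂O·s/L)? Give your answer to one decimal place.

Flow: 67 L/min ÷ 60 = 1.1167 L/s.
Equation of motion (constant flow): PIP = Vt/C + R·V̇ + PEEP.
R·V̇ = PIP − Vt/C − PEEP = 46.2 − 535/62.9 − 7 = 46.2 − 8.506 − 7 = 30.694 cmH2O.
R = 30.694 / 1.1167 = 27.486 cmH2O·s/L.

27.5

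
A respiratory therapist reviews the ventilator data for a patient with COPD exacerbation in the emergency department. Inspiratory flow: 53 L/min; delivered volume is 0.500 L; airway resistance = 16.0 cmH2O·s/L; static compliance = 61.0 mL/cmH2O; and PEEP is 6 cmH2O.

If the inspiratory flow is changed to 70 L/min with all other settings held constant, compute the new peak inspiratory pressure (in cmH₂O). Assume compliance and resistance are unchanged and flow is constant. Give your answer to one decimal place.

32.9

Flow: 53 L/min ÷ 60 = 0.8833 L/s.
New flow: 70 L/min ÷ 60 = 1.1667 L/s.
PIP = Vt/C + R·V̇ + PEEP (constant-flow equation of motion).
Only the resistive term changes: ΔPIP = R × ΔV̇ = 16.0 × (1.1667 − 0.8833) = 16.0 × 0.2834 = 4.534 cmH2O.
Original PIP = 500/61.0 + 16.0×0.8833 + 6 = 28.33 cmH2O; new PIP = 28.33 + (4.534) = 32.864 cmH2O.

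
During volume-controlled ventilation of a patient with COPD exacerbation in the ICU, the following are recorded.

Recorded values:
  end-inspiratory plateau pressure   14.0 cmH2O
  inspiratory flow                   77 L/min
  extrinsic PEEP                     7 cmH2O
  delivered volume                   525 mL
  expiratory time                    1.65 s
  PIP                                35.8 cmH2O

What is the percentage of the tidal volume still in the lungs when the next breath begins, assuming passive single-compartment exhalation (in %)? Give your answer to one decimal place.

27.4

Flow: 77 L/min ÷ 60 = 1.2833 L/s.
R = (PIP − Pplat)/V̇ = (35.8 − 14.0) / 1.2833 = 21.8/1.2833 = 16.987 cmH2O·s/L.
C = Vt/(Pplat − PEEP) = 525.0 / (14.0 − 7) = 525.0/7.0 = 75.0 mL/cmH2O.
τ = R × C = 16.987 × 0.075 L/cmH2O = 1.274 s.
Fraction remaining at end-expiration = e^(−Te/τ) = e^(−1.65/1.274) = 0.2739 → 27.39%.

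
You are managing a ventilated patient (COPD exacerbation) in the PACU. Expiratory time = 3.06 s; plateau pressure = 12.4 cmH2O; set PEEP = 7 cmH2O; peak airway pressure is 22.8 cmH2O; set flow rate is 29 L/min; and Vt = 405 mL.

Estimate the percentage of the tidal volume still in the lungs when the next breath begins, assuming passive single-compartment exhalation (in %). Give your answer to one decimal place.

Flow: 29 L/min ÷ 60 = 0.4833 L/s.
R = (PIP − Pplat)/V̇ = (22.8 − 12.4) / 0.4833 = 10.4/0.4833 = 21.519 cmH2O·s/L.
C = Vt/(Pplat − PEEP) = 405.0 / (12.4 − 7) = 405.0/5.4 = 75.0 mL/cmH2O.
τ = R × C = 21.519 × 0.075 L/cmH2O = 1.614 s.
Fraction remaining at end-expiration = e^(−Te/τ) = e^(−3.06/1.614) = 0.1502 → 15.02%.

15.0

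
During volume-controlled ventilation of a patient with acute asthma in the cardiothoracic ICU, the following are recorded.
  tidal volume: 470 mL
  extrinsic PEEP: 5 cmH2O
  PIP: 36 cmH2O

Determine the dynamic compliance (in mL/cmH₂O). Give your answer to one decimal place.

Dynamic compliance = Vt / (PIP − PEEP) = 470 / (36 − 5) = 470 / 31.0 = 15.161 mL/cmH2O.

15.2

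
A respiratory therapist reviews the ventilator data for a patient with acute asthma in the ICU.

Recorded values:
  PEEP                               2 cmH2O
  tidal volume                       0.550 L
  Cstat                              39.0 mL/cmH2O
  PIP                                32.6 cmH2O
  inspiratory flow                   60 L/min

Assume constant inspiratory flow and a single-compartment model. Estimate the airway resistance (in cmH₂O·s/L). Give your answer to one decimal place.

16.5

Flow: 60 L/min ÷ 60 = 1 L/s.
Equation of motion (constant flow): PIP = Vt/C + R·V̇ + PEEP.
R·V̇ = PIP − Vt/C − PEEP = 32.6 − 550/39.0 − 2 = 32.6 − 14.103 − 2 = 16.497 cmH2O.
R = 16.497 / 1 = 16.497 cmH2O·s/L.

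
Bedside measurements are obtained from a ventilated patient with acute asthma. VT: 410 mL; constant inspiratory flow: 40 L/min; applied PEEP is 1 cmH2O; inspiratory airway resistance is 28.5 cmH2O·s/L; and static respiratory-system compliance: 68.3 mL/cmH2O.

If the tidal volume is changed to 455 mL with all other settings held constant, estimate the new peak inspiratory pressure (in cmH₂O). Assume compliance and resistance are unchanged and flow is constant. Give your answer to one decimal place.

26.7

Flow: 40 L/min ÷ 60 = 0.6667 L/s.
PIP = Vt/C + R·V̇ + PEEP (constant-flow equation of motion).
Only the elastic term changes: ΔPIP = ΔVt / C = (455 − 410) / 68.3 = 0.6589 cmH2O.
Original PIP = 410/68.3 + 28.5×0.6667 + 1 = 26.004 cmH2O; new PIP = 26.004 + (0.6589) = 26.663 cmH2O.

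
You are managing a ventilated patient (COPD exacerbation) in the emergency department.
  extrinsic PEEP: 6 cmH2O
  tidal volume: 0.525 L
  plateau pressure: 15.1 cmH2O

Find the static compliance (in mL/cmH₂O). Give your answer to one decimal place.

57.7

Cstat = Vt / (Pplat − PEEP) = 525 / (15.1 − 6) = 525 / 9.1 = 57.692 mL/cmH2O.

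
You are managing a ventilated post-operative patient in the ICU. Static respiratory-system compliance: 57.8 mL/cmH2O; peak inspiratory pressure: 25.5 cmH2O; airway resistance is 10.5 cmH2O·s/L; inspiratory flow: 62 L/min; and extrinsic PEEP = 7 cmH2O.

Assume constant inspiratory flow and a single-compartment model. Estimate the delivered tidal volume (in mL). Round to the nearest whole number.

Flow: 62 L/min ÷ 60 = 1.0333 L/s.
Equation of motion (constant flow): PIP = Vt/C + R·V̇ + PEEP.
Vt/C = PIP − R·V̇ − PEEP = 25.5 − 10.85 − 7 = 7.65 cmH2O.
Vt = C × 7.65 = 57.8 × 7.65 = 442.17 mL.

442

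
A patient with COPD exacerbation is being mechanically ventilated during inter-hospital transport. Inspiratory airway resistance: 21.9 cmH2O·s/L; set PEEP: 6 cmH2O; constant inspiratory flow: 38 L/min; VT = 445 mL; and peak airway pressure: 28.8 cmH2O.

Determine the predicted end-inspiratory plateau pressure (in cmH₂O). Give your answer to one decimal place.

Flow: 38 L/min ÷ 60 = 0.6333 L/s.
Pplat = PIP − Raw × flow = 28.8 − 21.9 × 0.6333 = 28.8 − 13.869 = 14.931 cmH2O.

14.9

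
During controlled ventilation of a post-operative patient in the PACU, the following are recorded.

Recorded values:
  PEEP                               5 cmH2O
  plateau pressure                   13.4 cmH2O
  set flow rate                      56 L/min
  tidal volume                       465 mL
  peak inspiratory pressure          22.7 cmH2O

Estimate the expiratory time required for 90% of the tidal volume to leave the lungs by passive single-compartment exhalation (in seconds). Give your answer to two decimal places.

1.27

Flow: 56 L/min ÷ 60 = 0.9333 L/s.
R = (PIP − Pplat)/V̇ = (22.7 − 13.4) / 0.9333 = 9.3/0.9333 = 9.965 cmH2O·s/L.
C = Vt/(Pplat − PEEP) = 465.0 / (13.4 − 5) = 465.0/8.4 = 55.357 mL/cmH2O.
τ = R × C = 9.965 × 0.05536 L/cmH2O = 0.5517 s.
t = −τ·ln(1 − 0.90) = −0.5517·ln(0.1) = 1.27 s.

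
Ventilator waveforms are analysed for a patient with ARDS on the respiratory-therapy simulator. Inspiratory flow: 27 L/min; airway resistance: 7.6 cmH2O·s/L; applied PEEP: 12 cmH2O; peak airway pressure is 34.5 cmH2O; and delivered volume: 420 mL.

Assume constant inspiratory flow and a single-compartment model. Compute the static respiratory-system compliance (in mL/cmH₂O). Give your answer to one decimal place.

Flow: 27 L/min ÷ 60 = 0.45 L/s.
Equation of motion (constant flow): PIP = Vt/C + R·V̇ + PEEP.
Vt/C = PIP − R·V̇ − PEEP = 34.5 − 7.6×0.45 − 12 = 34.5 − 3.42 − 12 = 19.08 cmH2O.
C = Vt / 19.08 = 420 / 19.08 = 22.013 mL/cmH2O.

22.0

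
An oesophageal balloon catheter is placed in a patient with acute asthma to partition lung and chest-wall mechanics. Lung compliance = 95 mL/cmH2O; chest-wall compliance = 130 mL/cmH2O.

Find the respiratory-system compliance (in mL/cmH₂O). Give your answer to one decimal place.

Lung and chest wall are elastances in series: 1/Crs = 1/CL + 1/Ccw.
1/Crs = 1/95 + 1/130 = 0.01822.
Crs = 54.885 mL/cmH2O.

54.9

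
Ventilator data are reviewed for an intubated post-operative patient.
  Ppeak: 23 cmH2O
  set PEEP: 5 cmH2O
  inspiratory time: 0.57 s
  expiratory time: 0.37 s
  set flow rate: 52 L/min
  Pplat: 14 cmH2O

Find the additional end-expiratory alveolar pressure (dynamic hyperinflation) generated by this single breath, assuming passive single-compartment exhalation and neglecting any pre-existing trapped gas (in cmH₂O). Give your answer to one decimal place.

Flow: 52 L/min ÷ 60 = 0.8667 L/s.
Vt = flow × Ti = 0.8667 L/s × 0.57 s × 1000 mL/L = 494.02 mL.
R = (PIP − Pplat)/V̇ = (23 − 14) / 0.8667 = 9.0/0.8667 = 10.384 cmH2O·s/L.
C = Vt/(Pplat − PEEP) = 494.02 / (14 − 5) = 494.02/9.0 = 54.891 mL/cmH2O.
τ = R × C = 10.384 × 0.05489 L/cmH2O = 0.57 s.
Fraction remaining = e^(−Te/τ) = e^(−0.37/0.57) = 0.5225; trapped volume = 494.02 × 0.5225 = 258.13 mL.
Additional alveolar pressure from trapping ≈ V_trapped / C = 258.13 / 54.891 = 4.703 cmH2O.

4.7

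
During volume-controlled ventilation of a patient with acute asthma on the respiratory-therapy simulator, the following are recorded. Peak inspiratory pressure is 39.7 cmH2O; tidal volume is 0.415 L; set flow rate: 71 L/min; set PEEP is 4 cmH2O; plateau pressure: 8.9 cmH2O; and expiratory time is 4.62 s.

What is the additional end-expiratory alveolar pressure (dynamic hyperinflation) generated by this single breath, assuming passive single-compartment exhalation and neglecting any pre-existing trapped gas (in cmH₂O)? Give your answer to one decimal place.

0.6

Flow: 71 L/min ÷ 60 = 1.1833 L/s.
R = (PIP − Pplat)/V̇ = (39.7 − 8.9) / 1.1833 = 30.8/1.1833 = 26.029 cmH2O·s/L.
C = Vt/(Pplat − PEEP) = 415.0 / (8.9 − 4) = 415.0/4.9 = 84.694 mL/cmH2O.
τ = R × C = 26.029 × 0.08469 L/cmH2O = 2.204 s.
Fraction remaining = e^(−Te/τ) = e^(−4.62/2.204) = 0.1229; trapped volume = 415.0 × 0.1229 = 51.004 mL.
Additional alveolar pressure from trapping ≈ V_trapped / C = 51.004 / 84.694 = 0.6022 cmH2O.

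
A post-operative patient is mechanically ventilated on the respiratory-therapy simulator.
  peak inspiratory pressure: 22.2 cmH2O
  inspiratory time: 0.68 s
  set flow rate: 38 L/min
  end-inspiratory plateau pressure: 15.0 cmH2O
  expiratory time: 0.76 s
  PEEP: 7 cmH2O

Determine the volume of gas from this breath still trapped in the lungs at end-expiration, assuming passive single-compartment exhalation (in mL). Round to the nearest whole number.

Flow: 38 L/min ÷ 60 = 0.6333 L/s.
Vt = flow × Ti = 0.6333 L/s × 0.68 s × 1000 mL/L = 430.64 mL.
R = (PIP − Pplat)/V̇ = (22.2 − 15.0) / 0.6333 = 7.2/0.6333 = 11.369 cmH2O·s/L.
C = Vt/(Pplat − PEEP) = 430.64 / (15.0 − 7) = 430.64/8.0 = 53.83 mL/cmH2O.
τ = R × C = 11.369 × 0.05383 L/cmH2O = 0.612 s.
Fraction remaining = e^(−Te/τ) = e^(−0.76/0.612) = 0.2889.
Trapped volume = 430.64 × 0.2889 = 124.41 mL.

124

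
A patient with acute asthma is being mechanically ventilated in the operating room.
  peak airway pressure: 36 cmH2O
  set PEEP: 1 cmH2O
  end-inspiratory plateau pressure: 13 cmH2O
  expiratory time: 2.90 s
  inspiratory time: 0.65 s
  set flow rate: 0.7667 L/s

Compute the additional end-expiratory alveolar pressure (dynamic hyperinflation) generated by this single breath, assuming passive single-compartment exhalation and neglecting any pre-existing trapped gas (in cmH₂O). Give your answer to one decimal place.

1.2

Vt = flow × Ti = 0.7667 L/s × 0.65 s × 1000 mL/L = 498.36 mL.
R = (PIP − Pplat)/V̇ = (36 − 13) / 0.7667 = 23.0/0.7667 = 29.999 cmH2O·s/L.
C = Vt/(Pplat − PEEP) = 498.36 / (13 − 1) = 498.36/12.0 = 41.53 mL/cmH2O.
τ = R × C = 29.999 × 0.04153 L/cmH2O = 1.246 s.
Fraction remaining = e^(−Te/τ) = e^(−2.90/1.246) = 0.09754; trapped volume = 498.36 × 0.09754 = 48.61 mL.
Additional alveolar pressure from trapping ≈ V_trapped / C = 48.61 / 41.53 = 1.17 cmH2O.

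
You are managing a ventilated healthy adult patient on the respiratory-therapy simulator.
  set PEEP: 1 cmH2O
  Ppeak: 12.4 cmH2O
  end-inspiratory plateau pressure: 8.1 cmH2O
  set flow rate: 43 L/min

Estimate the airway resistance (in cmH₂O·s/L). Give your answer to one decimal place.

Flow: 43 L/min ÷ 60 = 0.7167 L/s.
Raw = (PIP − Pplat) / flow = (12.4 − 8.1) / 0.7167 = 4.3 / 0.7167 = 6.0 cmH2O·s/L.

6.0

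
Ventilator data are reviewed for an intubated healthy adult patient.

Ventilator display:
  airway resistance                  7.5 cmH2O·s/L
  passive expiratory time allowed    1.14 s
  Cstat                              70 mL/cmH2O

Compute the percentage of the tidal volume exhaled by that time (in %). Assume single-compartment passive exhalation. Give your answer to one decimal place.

τ = R × C = 7.5 × 70 mL/cmH2O = 7.5 × 0.070 L/cmH2O = 0.525 s.
Passive exhalation: V(t)/V₀ = e^(−t/τ) = e^(−1.14/0.525) = 0.114.
Fraction exhaled = 1 − 0.114 = 0.886 → 88.6%.

88.6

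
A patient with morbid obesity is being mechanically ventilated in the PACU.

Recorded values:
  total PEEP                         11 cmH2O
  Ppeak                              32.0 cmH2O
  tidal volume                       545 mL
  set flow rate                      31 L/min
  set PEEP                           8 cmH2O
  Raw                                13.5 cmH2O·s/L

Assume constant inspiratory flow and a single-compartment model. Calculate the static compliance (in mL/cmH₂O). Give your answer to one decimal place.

Flow: 31 L/min ÷ 60 = 0.5167 L/s.
Total PEEP = 11 cmH2O (set 8 + intrinsic 3); this is the baseline alveolar pressure.
Equation of motion (constant flow): PIP = Vt/C + R·V̇ + PEEP.
Vt/C = PIP − R·V̇ − PEEP = 32.0 − 13.5×0.5167 − 11 = 32.0 − 6.975 − 11 = 14.025 cmH2O.
C = Vt / 14.025 = 545 / 14.025 = 38.859 mL/cmH2O.

38.9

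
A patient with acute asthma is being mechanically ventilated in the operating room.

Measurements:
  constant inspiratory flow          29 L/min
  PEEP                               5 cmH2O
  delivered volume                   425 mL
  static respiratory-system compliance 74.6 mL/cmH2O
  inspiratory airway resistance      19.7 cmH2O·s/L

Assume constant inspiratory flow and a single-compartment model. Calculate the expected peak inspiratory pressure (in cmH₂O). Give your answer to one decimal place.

Flow: 29 L/min ÷ 60 = 0.4833 L/s.
Equation of motion (constant flow): PIP = Vt/C + R·V̇ + PEEP.
PIP = 425/74.6 + 19.7×0.4833 + 5 = 5.697 + 9.521 + 5 = 20.218 cmH2O.

20.2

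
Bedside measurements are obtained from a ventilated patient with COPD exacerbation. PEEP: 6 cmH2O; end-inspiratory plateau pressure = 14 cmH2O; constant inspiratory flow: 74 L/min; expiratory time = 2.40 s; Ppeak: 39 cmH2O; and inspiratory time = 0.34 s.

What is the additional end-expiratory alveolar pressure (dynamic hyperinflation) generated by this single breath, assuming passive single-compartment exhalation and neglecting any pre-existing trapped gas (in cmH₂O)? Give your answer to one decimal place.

Flow: 74 L/min ÷ 60 = 1.2333 L/s.
Vt = flow × Ti = 1.2333 L/s × 0.34 s × 1000 mL/L = 419.32 mL.
R = (PIP − Pplat)/V̇ = (39 − 14) / 1.2333 = 25.0/1.2333 = 20.271 cmH2O·s/L.
C = Vt/(Pplat − PEEP) = 419.32 / (14 − 6) = 419.32/8.0 = 52.415 mL/cmH2O.
τ = R × C = 20.271 × 0.05242 L/cmH2O = 1.063 s.
Fraction remaining = e^(−Te/τ) = e^(−2.40/1.063) = 0.1046; trapped volume = 419.32 × 0.1046 = 43.861 mL.
Additional alveolar pressure from trapping ≈ V_trapped / C = 43.861 / 52.415 = 0.8368 cmH2O.

0.8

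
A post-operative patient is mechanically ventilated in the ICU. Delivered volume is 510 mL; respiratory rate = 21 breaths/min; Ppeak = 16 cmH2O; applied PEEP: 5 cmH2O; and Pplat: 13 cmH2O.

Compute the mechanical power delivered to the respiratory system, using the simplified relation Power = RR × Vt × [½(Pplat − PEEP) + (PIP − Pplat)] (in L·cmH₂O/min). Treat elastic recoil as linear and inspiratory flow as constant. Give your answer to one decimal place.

75.0

Per-breath work = Vt × [½(Pplat−PEEP) + (PIP−Pplat)] = 0.510 × [0.5×8.0 + 3.0] = 0.510 × 7.0 = 3.57 L·cmH2O.
Power = 21 × 3.57 = 74.97 L·cmH2O/min.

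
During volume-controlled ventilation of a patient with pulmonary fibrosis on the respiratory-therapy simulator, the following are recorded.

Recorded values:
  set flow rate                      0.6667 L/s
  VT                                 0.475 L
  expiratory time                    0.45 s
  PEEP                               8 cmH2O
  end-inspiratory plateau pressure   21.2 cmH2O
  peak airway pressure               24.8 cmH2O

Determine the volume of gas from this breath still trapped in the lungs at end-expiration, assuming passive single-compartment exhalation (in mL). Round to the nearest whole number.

R = (PIP − Pplat)/V̇ = (24.8 − 21.2) / 0.6667 = 3.6/0.6667 = 5.4 cmH2O·s/L.
C = Vt/(Pplat − PEEP) = 475.0 / (21.2 − 8) = 475.0/13.2 = 35.985 mL/cmH2O.
τ = R × C = 5.4 × 0.03599 L/cmH2O = 0.1943 s.
Fraction remaining = e^(−Te/τ) = e^(−0.45/0.1943) = 0.09867.
Trapped volume = 475.0 × 0.09867 = 46.868 mL.

47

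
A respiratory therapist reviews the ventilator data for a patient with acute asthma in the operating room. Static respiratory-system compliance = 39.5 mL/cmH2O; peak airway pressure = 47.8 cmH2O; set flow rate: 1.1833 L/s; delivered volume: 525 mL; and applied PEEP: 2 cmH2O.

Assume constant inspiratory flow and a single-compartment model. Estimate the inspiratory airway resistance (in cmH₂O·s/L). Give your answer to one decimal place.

27.5

Equation of motion (constant flow): PIP = Vt/C + R·V̇ + PEEP.
R·V̇ = PIP − Vt/C − PEEP = 47.8 − 525/39.5 − 2 = 47.8 − 13.291 − 2 = 32.509 cmH2O.
R = 32.509 / 1.1833 = 27.473 cmH2O·s/L.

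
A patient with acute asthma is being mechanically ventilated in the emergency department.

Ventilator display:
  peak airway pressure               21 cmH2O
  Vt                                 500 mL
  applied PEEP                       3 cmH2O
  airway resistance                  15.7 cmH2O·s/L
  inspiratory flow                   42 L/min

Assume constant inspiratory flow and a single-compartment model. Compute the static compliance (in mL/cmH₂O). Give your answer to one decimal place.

Flow: 42 L/min ÷ 60 = 0.7 L/s.
Equation of motion (constant flow): PIP = Vt/C + R·V̇ + PEEP.
Vt/C = PIP − R·V̇ − PEEP = 21 − 15.7×0.7 − 3 = 21 − 10.99 − 3 = 7.01 cmH2O.
C = Vt / 7.01 = 500 / 7.01 = 71.327 mL/cmH2O.

71.3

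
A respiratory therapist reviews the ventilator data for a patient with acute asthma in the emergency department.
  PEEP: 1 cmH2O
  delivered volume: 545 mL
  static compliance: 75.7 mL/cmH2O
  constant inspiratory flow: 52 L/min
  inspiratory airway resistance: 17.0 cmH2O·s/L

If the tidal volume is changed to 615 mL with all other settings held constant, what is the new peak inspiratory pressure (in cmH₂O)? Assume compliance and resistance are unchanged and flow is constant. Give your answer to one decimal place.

Flow: 52 L/min ÷ 60 = 0.8667 L/s.
PIP = Vt/C + R·V̇ + PEEP (constant-flow equation of motion).
Only the elastic term changes: ΔPIP = ΔVt / C = (615 − 545) / 75.7 = 0.9247 cmH2O.
Original PIP = 545/75.7 + 17.0×0.8667 + 1 = 22.933 cmH2O; new PIP = 22.933 + (0.9247) = 23.858 cmH2O.

23.9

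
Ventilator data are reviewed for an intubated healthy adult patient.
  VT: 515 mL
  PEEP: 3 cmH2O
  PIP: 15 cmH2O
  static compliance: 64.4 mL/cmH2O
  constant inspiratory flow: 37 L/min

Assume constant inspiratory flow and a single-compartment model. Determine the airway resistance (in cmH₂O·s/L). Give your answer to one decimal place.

6.5

Flow: 37 L/min ÷ 60 = 0.6167 L/s.
Equation of motion (constant flow): PIP = Vt/C + R·V̇ + PEEP.
R·V̇ = PIP − Vt/C − PEEP = 15 − 515/64.4 − 3 = 15 − 7.997 − 3 = 4.003 cmH2O.
R = 4.003 / 0.6167 = 6.491 cmH2O·s/L.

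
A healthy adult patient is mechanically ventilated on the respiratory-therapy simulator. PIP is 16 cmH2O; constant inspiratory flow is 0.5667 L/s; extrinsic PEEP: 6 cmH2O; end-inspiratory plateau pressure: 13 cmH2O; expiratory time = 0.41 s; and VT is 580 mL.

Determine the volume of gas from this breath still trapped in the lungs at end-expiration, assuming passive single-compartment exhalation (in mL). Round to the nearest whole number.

R = (PIP − Pplat)/V̇ = (16 − 13) / 0.5667 = 3.0/0.5667 = 5.294 cmH2O·s/L.
C = Vt/(Pplat − PEEP) = 580.0 / (13 − 6) = 580.0/7.0 = 82.857 mL/cmH2O.
τ = R × C = 5.294 × 0.08286 L/cmH2O = 0.4387 s.
Fraction remaining = e^(−Te/τ) = e^(−0.41/0.4387) = 0.3928.
Trapped volume = 580.0 × 0.3928 = 227.82 mL.

228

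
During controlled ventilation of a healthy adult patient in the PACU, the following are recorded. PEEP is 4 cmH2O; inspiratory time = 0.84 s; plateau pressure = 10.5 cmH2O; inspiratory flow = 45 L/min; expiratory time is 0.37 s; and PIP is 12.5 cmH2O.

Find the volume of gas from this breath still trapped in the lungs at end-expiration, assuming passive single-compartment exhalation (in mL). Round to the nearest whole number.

Flow: 45 L/min ÷ 60 = 0.75 L/s.
Vt = flow × Ti = 0.75 L/s × 0.84 s × 1000 mL/L = 630.0 mL.
R = (PIP − Pplat)/V̇ = (12.5 − 10.5) / 0.75 = 2.0/0.75 = 2.667 cmH2O·s/L.
C = Vt/(Pplat − PEEP) = 630.0 / (10.5 − 4) = 630.0/6.5 = 96.923 mL/cmH2O.
τ = R × C = 2.667 × 0.09692 L/cmH2O = 0.2585 s.
Fraction remaining = e^(−Te/τ) = e^(−0.37/0.2585) = 0.239.
Trapped volume = 630.0 × 0.239 = 150.57 mL.

151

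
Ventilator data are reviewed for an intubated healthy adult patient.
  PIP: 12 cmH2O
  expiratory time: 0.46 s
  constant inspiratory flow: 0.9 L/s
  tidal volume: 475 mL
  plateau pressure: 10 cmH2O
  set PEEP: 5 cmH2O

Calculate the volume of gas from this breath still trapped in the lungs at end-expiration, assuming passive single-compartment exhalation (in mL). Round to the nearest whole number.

54

R = (PIP − Pplat)/V̇ = (12 − 10) / 0.9 = 2.0/0.9 = 2.222 cmH2O·s/L.
C = Vt/(Pplat − PEEP) = 475.0 / (10 − 5) = 475.0/5.0 = 95.0 mL/cmH2O.
τ = R × C = 2.222 × 0.095 L/cmH2O = 0.2111 s.
Fraction remaining = e^(−Te/τ) = e^(−0.46/0.2111) = 0.1131.
Trapped volume = 475.0 × 0.1131 = 53.723 mL.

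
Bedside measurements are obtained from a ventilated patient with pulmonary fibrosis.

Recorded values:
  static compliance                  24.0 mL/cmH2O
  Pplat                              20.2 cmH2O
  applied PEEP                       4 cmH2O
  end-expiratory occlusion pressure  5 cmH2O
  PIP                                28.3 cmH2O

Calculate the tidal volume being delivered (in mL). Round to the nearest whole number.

365

End-expiratory occlusion gives total PEEP = 5 cmH2O (intrinsic PEEP = 5 − 4 = 1). Use total PEEP for the elastic gradient.
Vt = Cstat × (Pplat − PEEPtotal) = 24.0 × (20.2 − 5) = 24.0 × 15.2 = 364.8 mL.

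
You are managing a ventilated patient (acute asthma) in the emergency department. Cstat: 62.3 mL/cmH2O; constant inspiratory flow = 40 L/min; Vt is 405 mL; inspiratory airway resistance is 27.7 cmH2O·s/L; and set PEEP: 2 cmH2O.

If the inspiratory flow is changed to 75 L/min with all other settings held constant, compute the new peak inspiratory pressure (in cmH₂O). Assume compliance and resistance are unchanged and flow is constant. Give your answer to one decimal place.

43.1

Flow: 40 L/min ÷ 60 = 0.6667 L/s.
New flow: 75 L/min ÷ 60 = 1.25 L/s.
PIP = Vt/C + R·V̇ + PEEP (constant-flow equation of motion).
Only the resistive term changes: ΔPIP = R × ΔV̇ = 27.7 × (1.25 − 0.6667) = 27.7 × 0.5833 = 16.157 cmH2O.
Original PIP = 405/62.3 + 27.7×0.6667 + 2 = 26.968 cmH2O; new PIP = 26.968 + (16.157) = 43.125 cmH2O.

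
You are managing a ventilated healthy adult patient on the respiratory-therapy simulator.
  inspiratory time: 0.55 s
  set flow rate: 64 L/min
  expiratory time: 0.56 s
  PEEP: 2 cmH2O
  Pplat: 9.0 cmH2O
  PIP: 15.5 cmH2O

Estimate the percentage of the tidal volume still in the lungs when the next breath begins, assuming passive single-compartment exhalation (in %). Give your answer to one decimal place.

33.4

Flow: 64 L/min ÷ 60 = 1.0667 L/s.
Vt = flow × Ti = 1.0667 L/s × 0.55 s × 1000 mL/L = 586.69 mL.
R = (PIP − Pplat)/V̇ = (15.5 − 9.0) / 1.0667 = 6.5/1.0667 = 6.094 cmH2O·s/L.
C = Vt/(Pplat − PEEP) = 586.69 / (9.0 − 2) = 586.69/7.0 = 83.813 mL/cmH2O.
τ = R × C = 6.094 × 0.08381 L/cmH2O = 0.5107 s.
Fraction remaining at end-expiration = e^(−Te/τ) = e^(−0.56/0.5107) = 0.334 → 33.4%.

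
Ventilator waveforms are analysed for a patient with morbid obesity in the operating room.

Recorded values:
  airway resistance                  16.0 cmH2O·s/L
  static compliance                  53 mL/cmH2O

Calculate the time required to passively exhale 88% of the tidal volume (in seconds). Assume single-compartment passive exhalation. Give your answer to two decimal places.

τ = R × C = 16.0 × 53 mL/cmH2O = 16.0 × 0.053 L/cmH2O = 0.848 s.
Exhaled fraction f = 1 − e^(−t/τ) → t = −τ·ln(1 − f) = −0.848·ln(0.12) = 1.798 s.

1.80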